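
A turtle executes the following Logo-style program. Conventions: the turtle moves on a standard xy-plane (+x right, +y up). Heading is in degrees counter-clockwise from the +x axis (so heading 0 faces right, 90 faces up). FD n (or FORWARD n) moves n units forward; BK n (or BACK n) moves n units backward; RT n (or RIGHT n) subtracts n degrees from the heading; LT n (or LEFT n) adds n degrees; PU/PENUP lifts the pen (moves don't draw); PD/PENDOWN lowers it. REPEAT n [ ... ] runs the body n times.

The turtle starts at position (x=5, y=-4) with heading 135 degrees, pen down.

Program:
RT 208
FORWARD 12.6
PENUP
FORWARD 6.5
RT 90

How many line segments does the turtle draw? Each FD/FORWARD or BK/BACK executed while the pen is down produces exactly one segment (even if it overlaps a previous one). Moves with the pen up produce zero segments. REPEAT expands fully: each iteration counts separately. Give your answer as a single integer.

Answer: 1

Derivation:
Executing turtle program step by step:
Start: pos=(5,-4), heading=135, pen down
RT 208: heading 135 -> 287
FD 12.6: (5,-4) -> (8.684,-16.049) [heading=287, draw]
PU: pen up
FD 6.5: (8.684,-16.049) -> (10.584,-22.265) [heading=287, move]
RT 90: heading 287 -> 197
Final: pos=(10.584,-22.265), heading=197, 1 segment(s) drawn
Segments drawn: 1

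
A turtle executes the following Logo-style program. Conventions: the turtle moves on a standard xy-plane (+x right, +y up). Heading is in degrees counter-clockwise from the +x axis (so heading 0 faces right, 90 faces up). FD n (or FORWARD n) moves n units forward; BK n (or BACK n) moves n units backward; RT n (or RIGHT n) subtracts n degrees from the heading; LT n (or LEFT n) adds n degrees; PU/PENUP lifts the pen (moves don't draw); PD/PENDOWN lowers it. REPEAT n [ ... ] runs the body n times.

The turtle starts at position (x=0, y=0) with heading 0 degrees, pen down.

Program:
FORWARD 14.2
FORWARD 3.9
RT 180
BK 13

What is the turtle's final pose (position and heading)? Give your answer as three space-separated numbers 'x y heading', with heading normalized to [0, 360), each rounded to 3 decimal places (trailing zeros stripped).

Executing turtle program step by step:
Start: pos=(0,0), heading=0, pen down
FD 14.2: (0,0) -> (14.2,0) [heading=0, draw]
FD 3.9: (14.2,0) -> (18.1,0) [heading=0, draw]
RT 180: heading 0 -> 180
BK 13: (18.1,0) -> (31.1,0) [heading=180, draw]
Final: pos=(31.1,0), heading=180, 3 segment(s) drawn

Answer: 31.1 0 180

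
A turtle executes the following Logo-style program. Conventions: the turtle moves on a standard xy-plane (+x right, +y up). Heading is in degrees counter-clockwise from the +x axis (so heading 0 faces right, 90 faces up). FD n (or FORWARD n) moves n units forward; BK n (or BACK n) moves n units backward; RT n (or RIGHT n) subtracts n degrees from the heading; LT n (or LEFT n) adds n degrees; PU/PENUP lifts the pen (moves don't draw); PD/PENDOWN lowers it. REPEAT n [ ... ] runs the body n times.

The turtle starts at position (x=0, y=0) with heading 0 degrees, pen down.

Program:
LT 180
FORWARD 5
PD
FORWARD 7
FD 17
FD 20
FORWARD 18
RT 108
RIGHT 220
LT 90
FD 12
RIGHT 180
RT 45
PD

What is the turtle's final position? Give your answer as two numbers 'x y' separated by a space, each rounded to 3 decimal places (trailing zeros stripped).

Executing turtle program step by step:
Start: pos=(0,0), heading=0, pen down
LT 180: heading 0 -> 180
FD 5: (0,0) -> (-5,0) [heading=180, draw]
PD: pen down
FD 7: (-5,0) -> (-12,0) [heading=180, draw]
FD 17: (-12,0) -> (-29,0) [heading=180, draw]
FD 20: (-29,0) -> (-49,0) [heading=180, draw]
FD 18: (-49,0) -> (-67,0) [heading=180, draw]
RT 108: heading 180 -> 72
RT 220: heading 72 -> 212
LT 90: heading 212 -> 302
FD 12: (-67,0) -> (-60.641,-10.177) [heading=302, draw]
RT 180: heading 302 -> 122
RT 45: heading 122 -> 77
PD: pen down
Final: pos=(-60.641,-10.177), heading=77, 6 segment(s) drawn

Answer: -60.641 -10.177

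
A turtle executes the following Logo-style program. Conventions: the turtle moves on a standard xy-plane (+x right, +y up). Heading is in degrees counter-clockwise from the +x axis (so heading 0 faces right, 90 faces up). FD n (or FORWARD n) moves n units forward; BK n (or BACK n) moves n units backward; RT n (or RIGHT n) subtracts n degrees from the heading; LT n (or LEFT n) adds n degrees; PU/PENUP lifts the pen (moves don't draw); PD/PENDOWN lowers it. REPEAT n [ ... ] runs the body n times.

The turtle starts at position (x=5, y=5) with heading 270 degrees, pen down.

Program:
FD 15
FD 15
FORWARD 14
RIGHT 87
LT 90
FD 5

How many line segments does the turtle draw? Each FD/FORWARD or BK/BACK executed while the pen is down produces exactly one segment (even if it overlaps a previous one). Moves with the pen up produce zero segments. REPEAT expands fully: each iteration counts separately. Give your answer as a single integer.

Answer: 4

Derivation:
Executing turtle program step by step:
Start: pos=(5,5), heading=270, pen down
FD 15: (5,5) -> (5,-10) [heading=270, draw]
FD 15: (5,-10) -> (5,-25) [heading=270, draw]
FD 14: (5,-25) -> (5,-39) [heading=270, draw]
RT 87: heading 270 -> 183
LT 90: heading 183 -> 273
FD 5: (5,-39) -> (5.262,-43.993) [heading=273, draw]
Final: pos=(5.262,-43.993), heading=273, 4 segment(s) drawn
Segments drawn: 4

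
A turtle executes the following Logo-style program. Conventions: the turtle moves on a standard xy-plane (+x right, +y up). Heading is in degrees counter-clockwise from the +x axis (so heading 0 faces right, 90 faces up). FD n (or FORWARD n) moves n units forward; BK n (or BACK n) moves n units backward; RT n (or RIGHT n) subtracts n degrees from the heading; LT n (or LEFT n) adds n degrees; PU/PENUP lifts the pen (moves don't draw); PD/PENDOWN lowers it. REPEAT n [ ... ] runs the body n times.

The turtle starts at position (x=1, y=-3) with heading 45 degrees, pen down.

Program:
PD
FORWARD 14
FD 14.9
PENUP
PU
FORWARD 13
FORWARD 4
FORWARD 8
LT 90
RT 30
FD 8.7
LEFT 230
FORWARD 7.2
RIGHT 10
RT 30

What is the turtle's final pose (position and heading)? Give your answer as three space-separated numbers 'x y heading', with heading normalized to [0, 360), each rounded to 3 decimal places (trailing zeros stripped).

Executing turtle program step by step:
Start: pos=(1,-3), heading=45, pen down
PD: pen down
FD 14: (1,-3) -> (10.899,6.899) [heading=45, draw]
FD 14.9: (10.899,6.899) -> (21.435,17.435) [heading=45, draw]
PU: pen up
PU: pen up
FD 13: (21.435,17.435) -> (30.628,26.628) [heading=45, move]
FD 4: (30.628,26.628) -> (33.456,29.456) [heading=45, move]
FD 8: (33.456,29.456) -> (39.113,35.113) [heading=45, move]
LT 90: heading 45 -> 135
RT 30: heading 135 -> 105
FD 8.7: (39.113,35.113) -> (36.861,43.517) [heading=105, move]
LT 230: heading 105 -> 335
FD 7.2: (36.861,43.517) -> (43.387,40.474) [heading=335, move]
RT 10: heading 335 -> 325
RT 30: heading 325 -> 295
Final: pos=(43.387,40.474), heading=295, 2 segment(s) drawn

Answer: 43.387 40.474 295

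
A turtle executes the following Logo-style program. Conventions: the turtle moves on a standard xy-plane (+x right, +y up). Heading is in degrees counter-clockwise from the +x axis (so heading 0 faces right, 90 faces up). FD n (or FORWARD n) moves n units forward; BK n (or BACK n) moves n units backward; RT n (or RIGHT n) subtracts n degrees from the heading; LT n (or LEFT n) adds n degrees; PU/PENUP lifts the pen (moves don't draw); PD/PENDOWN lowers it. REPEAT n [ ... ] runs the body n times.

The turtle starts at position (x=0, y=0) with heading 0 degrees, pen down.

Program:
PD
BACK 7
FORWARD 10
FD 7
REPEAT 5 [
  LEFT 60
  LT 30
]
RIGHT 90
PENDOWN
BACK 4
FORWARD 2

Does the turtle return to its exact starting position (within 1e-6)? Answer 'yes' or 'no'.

Answer: no

Derivation:
Executing turtle program step by step:
Start: pos=(0,0), heading=0, pen down
PD: pen down
BK 7: (0,0) -> (-7,0) [heading=0, draw]
FD 10: (-7,0) -> (3,0) [heading=0, draw]
FD 7: (3,0) -> (10,0) [heading=0, draw]
REPEAT 5 [
  -- iteration 1/5 --
  LT 60: heading 0 -> 60
  LT 30: heading 60 -> 90
  -- iteration 2/5 --
  LT 60: heading 90 -> 150
  LT 30: heading 150 -> 180
  -- iteration 3/5 --
  LT 60: heading 180 -> 240
  LT 30: heading 240 -> 270
  -- iteration 4/5 --
  LT 60: heading 270 -> 330
  LT 30: heading 330 -> 0
  -- iteration 5/5 --
  LT 60: heading 0 -> 60
  LT 30: heading 60 -> 90
]
RT 90: heading 90 -> 0
PD: pen down
BK 4: (10,0) -> (6,0) [heading=0, draw]
FD 2: (6,0) -> (8,0) [heading=0, draw]
Final: pos=(8,0), heading=0, 5 segment(s) drawn

Start position: (0, 0)
Final position: (8, 0)
Distance = 8; >= 1e-6 -> NOT closed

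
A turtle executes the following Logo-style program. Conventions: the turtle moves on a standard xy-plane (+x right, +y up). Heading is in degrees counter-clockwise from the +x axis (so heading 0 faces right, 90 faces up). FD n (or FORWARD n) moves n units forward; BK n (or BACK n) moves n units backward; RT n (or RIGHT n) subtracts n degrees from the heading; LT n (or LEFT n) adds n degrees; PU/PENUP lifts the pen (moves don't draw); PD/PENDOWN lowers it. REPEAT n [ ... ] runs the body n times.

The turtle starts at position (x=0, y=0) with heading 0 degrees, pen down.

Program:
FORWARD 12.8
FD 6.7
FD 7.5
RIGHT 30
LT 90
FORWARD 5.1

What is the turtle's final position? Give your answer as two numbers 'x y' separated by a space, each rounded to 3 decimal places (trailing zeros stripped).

Answer: 29.55 4.417

Derivation:
Executing turtle program step by step:
Start: pos=(0,0), heading=0, pen down
FD 12.8: (0,0) -> (12.8,0) [heading=0, draw]
FD 6.7: (12.8,0) -> (19.5,0) [heading=0, draw]
FD 7.5: (19.5,0) -> (27,0) [heading=0, draw]
RT 30: heading 0 -> 330
LT 90: heading 330 -> 60
FD 5.1: (27,0) -> (29.55,4.417) [heading=60, draw]
Final: pos=(29.55,4.417), heading=60, 4 segment(s) drawn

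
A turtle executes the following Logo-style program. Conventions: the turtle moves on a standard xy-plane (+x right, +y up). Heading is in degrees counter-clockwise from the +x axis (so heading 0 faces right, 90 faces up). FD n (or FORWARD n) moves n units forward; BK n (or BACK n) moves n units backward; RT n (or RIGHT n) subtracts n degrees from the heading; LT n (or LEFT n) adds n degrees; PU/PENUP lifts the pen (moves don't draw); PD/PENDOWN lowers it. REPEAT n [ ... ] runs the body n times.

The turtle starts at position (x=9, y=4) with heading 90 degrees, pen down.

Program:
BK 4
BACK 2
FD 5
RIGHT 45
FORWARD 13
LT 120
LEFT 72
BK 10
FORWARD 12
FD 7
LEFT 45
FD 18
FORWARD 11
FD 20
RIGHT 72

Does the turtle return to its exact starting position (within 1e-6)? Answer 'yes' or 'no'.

Answer: no

Derivation:
Executing turtle program step by step:
Start: pos=(9,4), heading=90, pen down
BK 4: (9,4) -> (9,0) [heading=90, draw]
BK 2: (9,0) -> (9,-2) [heading=90, draw]
FD 5: (9,-2) -> (9,3) [heading=90, draw]
RT 45: heading 90 -> 45
FD 13: (9,3) -> (18.192,12.192) [heading=45, draw]
LT 120: heading 45 -> 165
LT 72: heading 165 -> 237
BK 10: (18.192,12.192) -> (23.639,20.579) [heading=237, draw]
FD 12: (23.639,20.579) -> (17.103,10.515) [heading=237, draw]
FD 7: (17.103,10.515) -> (13.291,4.644) [heading=237, draw]
LT 45: heading 237 -> 282
FD 18: (13.291,4.644) -> (17.033,-12.962) [heading=282, draw]
FD 11: (17.033,-12.962) -> (19.32,-23.722) [heading=282, draw]
FD 20: (19.32,-23.722) -> (23.478,-43.285) [heading=282, draw]
RT 72: heading 282 -> 210
Final: pos=(23.478,-43.285), heading=210, 10 segment(s) drawn

Start position: (9, 4)
Final position: (23.478, -43.285)
Distance = 49.452; >= 1e-6 -> NOT closed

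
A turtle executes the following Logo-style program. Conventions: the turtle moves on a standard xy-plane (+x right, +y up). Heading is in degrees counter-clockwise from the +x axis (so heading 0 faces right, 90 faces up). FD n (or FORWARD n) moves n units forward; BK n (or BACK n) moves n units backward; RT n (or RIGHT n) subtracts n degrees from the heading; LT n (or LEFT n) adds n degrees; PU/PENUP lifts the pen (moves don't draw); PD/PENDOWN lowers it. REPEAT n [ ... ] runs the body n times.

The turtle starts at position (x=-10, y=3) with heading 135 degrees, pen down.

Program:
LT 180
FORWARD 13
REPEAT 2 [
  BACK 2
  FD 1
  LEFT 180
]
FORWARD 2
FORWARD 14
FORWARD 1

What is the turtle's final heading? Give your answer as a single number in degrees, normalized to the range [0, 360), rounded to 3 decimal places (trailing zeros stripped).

Answer: 315

Derivation:
Executing turtle program step by step:
Start: pos=(-10,3), heading=135, pen down
LT 180: heading 135 -> 315
FD 13: (-10,3) -> (-0.808,-6.192) [heading=315, draw]
REPEAT 2 [
  -- iteration 1/2 --
  BK 2: (-0.808,-6.192) -> (-2.222,-4.778) [heading=315, draw]
  FD 1: (-2.222,-4.778) -> (-1.515,-5.485) [heading=315, draw]
  LT 180: heading 315 -> 135
  -- iteration 2/2 --
  BK 2: (-1.515,-5.485) -> (-0.101,-6.899) [heading=135, draw]
  FD 1: (-0.101,-6.899) -> (-0.808,-6.192) [heading=135, draw]
  LT 180: heading 135 -> 315
]
FD 2: (-0.808,-6.192) -> (0.607,-7.607) [heading=315, draw]
FD 14: (0.607,-7.607) -> (10.506,-17.506) [heading=315, draw]
FD 1: (10.506,-17.506) -> (11.213,-18.213) [heading=315, draw]
Final: pos=(11.213,-18.213), heading=315, 8 segment(s) drawn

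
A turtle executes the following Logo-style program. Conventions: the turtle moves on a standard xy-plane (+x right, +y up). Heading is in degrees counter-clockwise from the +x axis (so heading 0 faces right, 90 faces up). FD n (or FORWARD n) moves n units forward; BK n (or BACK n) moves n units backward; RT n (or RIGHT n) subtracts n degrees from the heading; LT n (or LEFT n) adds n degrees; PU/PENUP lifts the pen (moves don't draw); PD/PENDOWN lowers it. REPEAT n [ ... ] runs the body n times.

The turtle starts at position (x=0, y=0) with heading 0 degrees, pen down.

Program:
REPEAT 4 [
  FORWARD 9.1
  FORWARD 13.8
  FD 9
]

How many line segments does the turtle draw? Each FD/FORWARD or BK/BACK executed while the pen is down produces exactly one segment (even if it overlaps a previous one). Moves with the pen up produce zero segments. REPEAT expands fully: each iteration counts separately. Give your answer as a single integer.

Answer: 12

Derivation:
Executing turtle program step by step:
Start: pos=(0,0), heading=0, pen down
REPEAT 4 [
  -- iteration 1/4 --
  FD 9.1: (0,0) -> (9.1,0) [heading=0, draw]
  FD 13.8: (9.1,0) -> (22.9,0) [heading=0, draw]
  FD 9: (22.9,0) -> (31.9,0) [heading=0, draw]
  -- iteration 2/4 --
  FD 9.1: (31.9,0) -> (41,0) [heading=0, draw]
  FD 13.8: (41,0) -> (54.8,0) [heading=0, draw]
  FD 9: (54.8,0) -> (63.8,0) [heading=0, draw]
  -- iteration 3/4 --
  FD 9.1: (63.8,0) -> (72.9,0) [heading=0, draw]
  FD 13.8: (72.9,0) -> (86.7,0) [heading=0, draw]
  FD 9: (86.7,0) -> (95.7,0) [heading=0, draw]
  -- iteration 4/4 --
  FD 9.1: (95.7,0) -> (104.8,0) [heading=0, draw]
  FD 13.8: (104.8,0) -> (118.6,0) [heading=0, draw]
  FD 9: (118.6,0) -> (127.6,0) [heading=0, draw]
]
Final: pos=(127.6,0), heading=0, 12 segment(s) drawn
Segments drawn: 12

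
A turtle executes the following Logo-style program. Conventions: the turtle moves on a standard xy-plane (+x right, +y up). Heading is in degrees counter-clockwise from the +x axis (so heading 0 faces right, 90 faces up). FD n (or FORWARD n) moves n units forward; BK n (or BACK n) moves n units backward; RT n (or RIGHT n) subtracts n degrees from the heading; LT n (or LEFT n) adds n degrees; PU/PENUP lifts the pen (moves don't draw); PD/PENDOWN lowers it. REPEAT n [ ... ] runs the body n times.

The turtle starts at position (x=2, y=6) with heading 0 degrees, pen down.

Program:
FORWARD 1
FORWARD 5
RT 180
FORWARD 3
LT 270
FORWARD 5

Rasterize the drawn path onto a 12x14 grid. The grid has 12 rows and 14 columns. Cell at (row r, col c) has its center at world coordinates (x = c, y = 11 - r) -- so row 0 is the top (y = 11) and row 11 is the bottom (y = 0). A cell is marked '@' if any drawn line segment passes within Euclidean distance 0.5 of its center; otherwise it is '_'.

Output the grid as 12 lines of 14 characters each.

Answer: _____@________
_____@________
_____@________
_____@________
_____@________
__@@@@@@@_____
______________
______________
______________
______________
______________
______________

Derivation:
Segment 0: (2,6) -> (3,6)
Segment 1: (3,6) -> (8,6)
Segment 2: (8,6) -> (5,6)
Segment 3: (5,6) -> (5,11)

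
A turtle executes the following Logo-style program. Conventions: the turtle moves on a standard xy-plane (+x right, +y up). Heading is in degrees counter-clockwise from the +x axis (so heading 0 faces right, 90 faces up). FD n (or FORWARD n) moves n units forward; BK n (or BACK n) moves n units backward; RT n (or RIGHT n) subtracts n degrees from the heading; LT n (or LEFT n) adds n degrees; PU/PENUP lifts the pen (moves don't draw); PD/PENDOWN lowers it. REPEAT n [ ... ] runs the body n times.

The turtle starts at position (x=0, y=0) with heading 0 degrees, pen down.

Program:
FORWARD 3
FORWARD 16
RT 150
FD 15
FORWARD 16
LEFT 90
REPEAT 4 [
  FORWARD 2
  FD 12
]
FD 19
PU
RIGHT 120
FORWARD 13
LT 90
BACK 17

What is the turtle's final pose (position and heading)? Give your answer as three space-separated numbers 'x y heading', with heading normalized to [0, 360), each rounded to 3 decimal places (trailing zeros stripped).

Executing turtle program step by step:
Start: pos=(0,0), heading=0, pen down
FD 3: (0,0) -> (3,0) [heading=0, draw]
FD 16: (3,0) -> (19,0) [heading=0, draw]
RT 150: heading 0 -> 210
FD 15: (19,0) -> (6.01,-7.5) [heading=210, draw]
FD 16: (6.01,-7.5) -> (-7.847,-15.5) [heading=210, draw]
LT 90: heading 210 -> 300
REPEAT 4 [
  -- iteration 1/4 --
  FD 2: (-7.847,-15.5) -> (-6.847,-17.232) [heading=300, draw]
  FD 12: (-6.847,-17.232) -> (-0.847,-27.624) [heading=300, draw]
  -- iteration 2/4 --
  FD 2: (-0.847,-27.624) -> (0.153,-29.356) [heading=300, draw]
  FD 12: (0.153,-29.356) -> (6.153,-39.749) [heading=300, draw]
  -- iteration 3/4 --
  FD 2: (6.153,-39.749) -> (7.153,-41.481) [heading=300, draw]
  FD 12: (7.153,-41.481) -> (13.153,-51.873) [heading=300, draw]
  -- iteration 4/4 --
  FD 2: (13.153,-51.873) -> (14.153,-53.605) [heading=300, draw]
  FD 12: (14.153,-53.605) -> (20.153,-63.997) [heading=300, draw]
]
FD 19: (20.153,-63.997) -> (29.653,-80.452) [heading=300, draw]
PU: pen up
RT 120: heading 300 -> 180
FD 13: (29.653,-80.452) -> (16.653,-80.452) [heading=180, move]
LT 90: heading 180 -> 270
BK 17: (16.653,-80.452) -> (16.653,-63.452) [heading=270, move]
Final: pos=(16.653,-63.452), heading=270, 13 segment(s) drawn

Answer: 16.653 -63.452 270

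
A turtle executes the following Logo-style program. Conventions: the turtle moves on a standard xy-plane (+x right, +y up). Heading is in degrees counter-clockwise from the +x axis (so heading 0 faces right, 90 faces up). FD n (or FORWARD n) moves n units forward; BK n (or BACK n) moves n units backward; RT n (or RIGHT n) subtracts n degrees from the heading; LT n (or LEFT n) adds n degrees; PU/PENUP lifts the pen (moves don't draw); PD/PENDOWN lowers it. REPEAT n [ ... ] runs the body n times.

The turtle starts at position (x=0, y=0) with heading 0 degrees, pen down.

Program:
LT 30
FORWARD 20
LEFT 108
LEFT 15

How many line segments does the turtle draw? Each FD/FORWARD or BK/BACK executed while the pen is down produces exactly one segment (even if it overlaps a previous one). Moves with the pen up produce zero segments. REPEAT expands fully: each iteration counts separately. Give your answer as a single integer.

Executing turtle program step by step:
Start: pos=(0,0), heading=0, pen down
LT 30: heading 0 -> 30
FD 20: (0,0) -> (17.321,10) [heading=30, draw]
LT 108: heading 30 -> 138
LT 15: heading 138 -> 153
Final: pos=(17.321,10), heading=153, 1 segment(s) drawn
Segments drawn: 1

Answer: 1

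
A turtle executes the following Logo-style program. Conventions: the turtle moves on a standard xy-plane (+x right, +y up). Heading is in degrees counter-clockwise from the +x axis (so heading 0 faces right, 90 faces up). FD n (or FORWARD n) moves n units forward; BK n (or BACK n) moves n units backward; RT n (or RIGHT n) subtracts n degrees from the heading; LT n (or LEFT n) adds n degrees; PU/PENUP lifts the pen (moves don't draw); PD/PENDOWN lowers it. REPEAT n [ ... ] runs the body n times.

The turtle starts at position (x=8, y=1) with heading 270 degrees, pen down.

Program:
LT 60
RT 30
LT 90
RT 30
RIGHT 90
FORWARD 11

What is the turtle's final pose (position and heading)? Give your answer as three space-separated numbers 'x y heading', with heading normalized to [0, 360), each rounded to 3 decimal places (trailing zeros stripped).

Answer: 8 -10 270

Derivation:
Executing turtle program step by step:
Start: pos=(8,1), heading=270, pen down
LT 60: heading 270 -> 330
RT 30: heading 330 -> 300
LT 90: heading 300 -> 30
RT 30: heading 30 -> 0
RT 90: heading 0 -> 270
FD 11: (8,1) -> (8,-10) [heading=270, draw]
Final: pos=(8,-10), heading=270, 1 segment(s) drawn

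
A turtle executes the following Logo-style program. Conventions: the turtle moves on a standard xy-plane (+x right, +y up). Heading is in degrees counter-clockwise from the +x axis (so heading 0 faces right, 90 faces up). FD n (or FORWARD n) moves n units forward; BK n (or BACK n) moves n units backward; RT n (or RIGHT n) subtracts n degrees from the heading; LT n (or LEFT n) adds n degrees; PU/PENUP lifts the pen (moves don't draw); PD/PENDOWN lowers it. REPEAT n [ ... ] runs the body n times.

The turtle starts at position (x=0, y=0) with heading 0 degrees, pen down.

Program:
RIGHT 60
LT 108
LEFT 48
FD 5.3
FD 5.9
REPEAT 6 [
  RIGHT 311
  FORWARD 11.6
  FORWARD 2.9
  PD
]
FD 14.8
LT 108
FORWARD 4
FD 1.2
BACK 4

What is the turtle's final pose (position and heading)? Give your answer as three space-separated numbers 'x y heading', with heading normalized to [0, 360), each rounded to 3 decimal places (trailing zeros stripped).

Answer: 9.924 0.316 138

Derivation:
Executing turtle program step by step:
Start: pos=(0,0), heading=0, pen down
RT 60: heading 0 -> 300
LT 108: heading 300 -> 48
LT 48: heading 48 -> 96
FD 5.3: (0,0) -> (-0.554,5.271) [heading=96, draw]
FD 5.9: (-0.554,5.271) -> (-1.171,11.139) [heading=96, draw]
REPEAT 6 [
  -- iteration 1/6 --
  RT 311: heading 96 -> 145
  FD 11.6: (-1.171,11.139) -> (-10.673,17.792) [heading=145, draw]
  FD 2.9: (-10.673,17.792) -> (-13.048,19.456) [heading=145, draw]
  PD: pen down
  -- iteration 2/6 --
  RT 311: heading 145 -> 194
  FD 11.6: (-13.048,19.456) -> (-24.304,16.649) [heading=194, draw]
  FD 2.9: (-24.304,16.649) -> (-27.118,15.948) [heading=194, draw]
  PD: pen down
  -- iteration 3/6 --
  RT 311: heading 194 -> 243
  FD 11.6: (-27.118,15.948) -> (-32.384,5.612) [heading=243, draw]
  FD 2.9: (-32.384,5.612) -> (-33.701,3.028) [heading=243, draw]
  PD: pen down
  -- iteration 4/6 --
  RT 311: heading 243 -> 292
  FD 11.6: (-33.701,3.028) -> (-29.355,-7.727) [heading=292, draw]
  FD 2.9: (-29.355,-7.727) -> (-28.269,-10.416) [heading=292, draw]
  PD: pen down
  -- iteration 5/6 --
  RT 311: heading 292 -> 341
  FD 11.6: (-28.269,-10.416) -> (-17.301,-14.193) [heading=341, draw]
  FD 2.9: (-17.301,-14.193) -> (-14.559,-15.137) [heading=341, draw]
  PD: pen down
  -- iteration 6/6 --
  RT 311: heading 341 -> 30
  FD 11.6: (-14.559,-15.137) -> (-4.513,-9.337) [heading=30, draw]
  FD 2.9: (-4.513,-9.337) -> (-2.001,-7.887) [heading=30, draw]
  PD: pen down
]
FD 14.8: (-2.001,-7.887) -> (10.816,-0.487) [heading=30, draw]
LT 108: heading 30 -> 138
FD 4: (10.816,-0.487) -> (7.843,2.19) [heading=138, draw]
FD 1.2: (7.843,2.19) -> (6.951,2.993) [heading=138, draw]
BK 4: (6.951,2.993) -> (9.924,0.316) [heading=138, draw]
Final: pos=(9.924,0.316), heading=138, 18 segment(s) drawn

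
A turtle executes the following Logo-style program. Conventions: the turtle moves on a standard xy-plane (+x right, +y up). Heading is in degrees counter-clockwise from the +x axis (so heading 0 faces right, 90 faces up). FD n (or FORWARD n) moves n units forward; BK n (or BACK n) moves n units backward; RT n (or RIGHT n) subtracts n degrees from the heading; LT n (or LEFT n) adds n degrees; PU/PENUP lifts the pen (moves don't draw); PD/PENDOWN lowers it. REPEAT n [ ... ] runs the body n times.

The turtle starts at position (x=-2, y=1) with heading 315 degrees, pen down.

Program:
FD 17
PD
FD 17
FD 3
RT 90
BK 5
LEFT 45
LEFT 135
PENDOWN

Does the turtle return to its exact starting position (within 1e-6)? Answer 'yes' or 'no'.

Answer: no

Derivation:
Executing turtle program step by step:
Start: pos=(-2,1), heading=315, pen down
FD 17: (-2,1) -> (10.021,-11.021) [heading=315, draw]
PD: pen down
FD 17: (10.021,-11.021) -> (22.042,-23.042) [heading=315, draw]
FD 3: (22.042,-23.042) -> (24.163,-25.163) [heading=315, draw]
RT 90: heading 315 -> 225
BK 5: (24.163,-25.163) -> (27.698,-21.627) [heading=225, draw]
LT 45: heading 225 -> 270
LT 135: heading 270 -> 45
PD: pen down
Final: pos=(27.698,-21.627), heading=45, 4 segment(s) drawn

Start position: (-2, 1)
Final position: (27.698, -21.627)
Distance = 37.336; >= 1e-6 -> NOT closed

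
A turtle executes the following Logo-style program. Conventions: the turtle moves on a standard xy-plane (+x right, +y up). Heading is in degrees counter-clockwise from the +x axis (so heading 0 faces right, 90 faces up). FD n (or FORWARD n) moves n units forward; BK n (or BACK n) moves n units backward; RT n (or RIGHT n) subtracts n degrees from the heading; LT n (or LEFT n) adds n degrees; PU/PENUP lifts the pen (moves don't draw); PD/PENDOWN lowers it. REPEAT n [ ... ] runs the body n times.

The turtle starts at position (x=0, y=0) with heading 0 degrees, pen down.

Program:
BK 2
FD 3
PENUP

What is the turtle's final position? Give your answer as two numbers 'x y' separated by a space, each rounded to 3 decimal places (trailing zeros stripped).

Executing turtle program step by step:
Start: pos=(0,0), heading=0, pen down
BK 2: (0,0) -> (-2,0) [heading=0, draw]
FD 3: (-2,0) -> (1,0) [heading=0, draw]
PU: pen up
Final: pos=(1,0), heading=0, 2 segment(s) drawn

Answer: 1 0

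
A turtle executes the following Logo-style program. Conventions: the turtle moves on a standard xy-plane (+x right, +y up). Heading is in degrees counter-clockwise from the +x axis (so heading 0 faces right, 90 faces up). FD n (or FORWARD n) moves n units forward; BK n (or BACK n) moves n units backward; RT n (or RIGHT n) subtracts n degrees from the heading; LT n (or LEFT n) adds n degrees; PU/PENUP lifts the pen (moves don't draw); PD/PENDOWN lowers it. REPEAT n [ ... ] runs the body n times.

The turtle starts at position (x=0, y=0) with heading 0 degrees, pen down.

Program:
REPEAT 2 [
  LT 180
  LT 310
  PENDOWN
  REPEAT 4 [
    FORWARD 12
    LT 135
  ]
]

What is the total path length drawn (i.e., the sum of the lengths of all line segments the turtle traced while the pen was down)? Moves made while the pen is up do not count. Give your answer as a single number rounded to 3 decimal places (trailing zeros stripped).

Executing turtle program step by step:
Start: pos=(0,0), heading=0, pen down
REPEAT 2 [
  -- iteration 1/2 --
  LT 180: heading 0 -> 180
  LT 310: heading 180 -> 130
  PD: pen down
  REPEAT 4 [
    -- iteration 1/4 --
    FD 12: (0,0) -> (-7.713,9.193) [heading=130, draw]
    LT 135: heading 130 -> 265
    -- iteration 2/4 --
    FD 12: (-7.713,9.193) -> (-8.759,-2.762) [heading=265, draw]
    LT 135: heading 265 -> 40
    -- iteration 3/4 --
    FD 12: (-8.759,-2.762) -> (0.433,4.952) [heading=40, draw]
    LT 135: heading 40 -> 175
    -- iteration 4/4 --
    FD 12: (0.433,4.952) -> (-11.521,5.998) [heading=175, draw]
    LT 135: heading 175 -> 310
  ]
  -- iteration 2/2 --
  LT 180: heading 310 -> 130
  LT 310: heading 130 -> 80
  PD: pen down
  REPEAT 4 [
    -- iteration 1/4 --
    FD 12: (-11.521,5.998) -> (-9.437,17.815) [heading=80, draw]
    LT 135: heading 80 -> 215
    -- iteration 2/4 --
    FD 12: (-9.437,17.815) -> (-19.267,10.932) [heading=215, draw]
    LT 135: heading 215 -> 350
    -- iteration 3/4 --
    FD 12: (-19.267,10.932) -> (-7.449,8.849) [heading=350, draw]
    LT 135: heading 350 -> 125
    -- iteration 4/4 --
    FD 12: (-7.449,8.849) -> (-14.332,18.678) [heading=125, draw]
    LT 135: heading 125 -> 260
  ]
]
Final: pos=(-14.332,18.678), heading=260, 8 segment(s) drawn

Segment lengths:
  seg 1: (0,0) -> (-7.713,9.193), length = 12
  seg 2: (-7.713,9.193) -> (-8.759,-2.762), length = 12
  seg 3: (-8.759,-2.762) -> (0.433,4.952), length = 12
  seg 4: (0.433,4.952) -> (-11.521,5.998), length = 12
  seg 5: (-11.521,5.998) -> (-9.437,17.815), length = 12
  seg 6: (-9.437,17.815) -> (-19.267,10.932), length = 12
  seg 7: (-19.267,10.932) -> (-7.449,8.849), length = 12
  seg 8: (-7.449,8.849) -> (-14.332,18.678), length = 12
Total = 96

Answer: 96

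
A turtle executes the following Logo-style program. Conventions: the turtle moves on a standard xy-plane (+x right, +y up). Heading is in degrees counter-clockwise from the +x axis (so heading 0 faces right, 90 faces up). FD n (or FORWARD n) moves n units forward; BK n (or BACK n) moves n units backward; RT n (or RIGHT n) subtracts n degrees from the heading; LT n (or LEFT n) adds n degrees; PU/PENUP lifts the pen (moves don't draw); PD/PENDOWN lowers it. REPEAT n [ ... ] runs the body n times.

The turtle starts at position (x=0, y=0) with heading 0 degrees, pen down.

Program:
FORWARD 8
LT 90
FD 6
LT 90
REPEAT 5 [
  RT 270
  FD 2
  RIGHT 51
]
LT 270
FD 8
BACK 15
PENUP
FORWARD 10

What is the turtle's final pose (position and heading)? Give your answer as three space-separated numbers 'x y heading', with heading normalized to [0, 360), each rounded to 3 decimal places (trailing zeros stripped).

Executing turtle program step by step:
Start: pos=(0,0), heading=0, pen down
FD 8: (0,0) -> (8,0) [heading=0, draw]
LT 90: heading 0 -> 90
FD 6: (8,0) -> (8,6) [heading=90, draw]
LT 90: heading 90 -> 180
REPEAT 5 [
  -- iteration 1/5 --
  RT 270: heading 180 -> 270
  FD 2: (8,6) -> (8,4) [heading=270, draw]
  RT 51: heading 270 -> 219
  -- iteration 2/5 --
  RT 270: heading 219 -> 309
  FD 2: (8,4) -> (9.259,2.446) [heading=309, draw]
  RT 51: heading 309 -> 258
  -- iteration 3/5 --
  RT 270: heading 258 -> 348
  FD 2: (9.259,2.446) -> (11.215,2.03) [heading=348, draw]
  RT 51: heading 348 -> 297
  -- iteration 4/5 --
  RT 270: heading 297 -> 27
  FD 2: (11.215,2.03) -> (12.997,2.938) [heading=27, draw]
  RT 51: heading 27 -> 336
  -- iteration 5/5 --
  RT 270: heading 336 -> 66
  FD 2: (12.997,2.938) -> (13.81,4.765) [heading=66, draw]
  RT 51: heading 66 -> 15
]
LT 270: heading 15 -> 285
FD 8: (13.81,4.765) -> (15.881,-2.962) [heading=285, draw]
BK 15: (15.881,-2.962) -> (11.999,11.526) [heading=285, draw]
PU: pen up
FD 10: (11.999,11.526) -> (14.587,1.867) [heading=285, move]
Final: pos=(14.587,1.867), heading=285, 9 segment(s) drawn

Answer: 14.587 1.867 285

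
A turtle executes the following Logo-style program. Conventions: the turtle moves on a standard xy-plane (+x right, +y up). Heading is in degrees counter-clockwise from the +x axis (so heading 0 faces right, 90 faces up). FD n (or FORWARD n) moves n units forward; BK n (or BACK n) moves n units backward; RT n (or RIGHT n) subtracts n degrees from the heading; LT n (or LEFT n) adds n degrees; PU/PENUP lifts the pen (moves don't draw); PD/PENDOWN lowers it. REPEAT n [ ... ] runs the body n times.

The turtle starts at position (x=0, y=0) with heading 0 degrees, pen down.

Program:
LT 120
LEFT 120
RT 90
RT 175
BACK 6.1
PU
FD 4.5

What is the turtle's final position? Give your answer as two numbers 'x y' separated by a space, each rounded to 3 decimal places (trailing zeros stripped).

Answer: -1.45 0.676

Derivation:
Executing turtle program step by step:
Start: pos=(0,0), heading=0, pen down
LT 120: heading 0 -> 120
LT 120: heading 120 -> 240
RT 90: heading 240 -> 150
RT 175: heading 150 -> 335
BK 6.1: (0,0) -> (-5.528,2.578) [heading=335, draw]
PU: pen up
FD 4.5: (-5.528,2.578) -> (-1.45,0.676) [heading=335, move]
Final: pos=(-1.45,0.676), heading=335, 1 segment(s) drawn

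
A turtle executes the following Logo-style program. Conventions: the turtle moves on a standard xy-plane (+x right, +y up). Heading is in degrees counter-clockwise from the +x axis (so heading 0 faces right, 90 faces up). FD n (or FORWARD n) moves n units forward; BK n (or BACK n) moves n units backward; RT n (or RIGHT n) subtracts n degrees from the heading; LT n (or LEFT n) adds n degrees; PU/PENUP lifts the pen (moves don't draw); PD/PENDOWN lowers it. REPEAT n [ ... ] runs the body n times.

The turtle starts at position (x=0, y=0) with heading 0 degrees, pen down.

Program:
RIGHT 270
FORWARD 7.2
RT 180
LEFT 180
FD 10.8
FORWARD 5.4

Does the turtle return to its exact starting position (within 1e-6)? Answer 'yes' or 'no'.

Executing turtle program step by step:
Start: pos=(0,0), heading=0, pen down
RT 270: heading 0 -> 90
FD 7.2: (0,0) -> (0,7.2) [heading=90, draw]
RT 180: heading 90 -> 270
LT 180: heading 270 -> 90
FD 10.8: (0,7.2) -> (0,18) [heading=90, draw]
FD 5.4: (0,18) -> (0,23.4) [heading=90, draw]
Final: pos=(0,23.4), heading=90, 3 segment(s) drawn

Start position: (0, 0)
Final position: (0, 23.4)
Distance = 23.4; >= 1e-6 -> NOT closed

Answer: no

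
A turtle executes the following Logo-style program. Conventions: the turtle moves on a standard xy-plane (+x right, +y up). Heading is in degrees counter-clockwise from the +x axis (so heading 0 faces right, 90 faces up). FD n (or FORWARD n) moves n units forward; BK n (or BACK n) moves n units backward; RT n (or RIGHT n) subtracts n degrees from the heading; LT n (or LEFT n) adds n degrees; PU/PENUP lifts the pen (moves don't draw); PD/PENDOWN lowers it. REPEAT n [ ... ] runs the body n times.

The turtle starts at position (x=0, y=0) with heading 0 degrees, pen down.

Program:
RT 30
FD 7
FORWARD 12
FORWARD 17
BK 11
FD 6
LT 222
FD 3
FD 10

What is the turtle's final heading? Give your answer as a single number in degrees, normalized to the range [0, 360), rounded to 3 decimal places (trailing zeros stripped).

Answer: 192

Derivation:
Executing turtle program step by step:
Start: pos=(0,0), heading=0, pen down
RT 30: heading 0 -> 330
FD 7: (0,0) -> (6.062,-3.5) [heading=330, draw]
FD 12: (6.062,-3.5) -> (16.454,-9.5) [heading=330, draw]
FD 17: (16.454,-9.5) -> (31.177,-18) [heading=330, draw]
BK 11: (31.177,-18) -> (21.651,-12.5) [heading=330, draw]
FD 6: (21.651,-12.5) -> (26.847,-15.5) [heading=330, draw]
LT 222: heading 330 -> 192
FD 3: (26.847,-15.5) -> (23.912,-16.124) [heading=192, draw]
FD 10: (23.912,-16.124) -> (14.131,-18.203) [heading=192, draw]
Final: pos=(14.131,-18.203), heading=192, 7 segment(s) drawn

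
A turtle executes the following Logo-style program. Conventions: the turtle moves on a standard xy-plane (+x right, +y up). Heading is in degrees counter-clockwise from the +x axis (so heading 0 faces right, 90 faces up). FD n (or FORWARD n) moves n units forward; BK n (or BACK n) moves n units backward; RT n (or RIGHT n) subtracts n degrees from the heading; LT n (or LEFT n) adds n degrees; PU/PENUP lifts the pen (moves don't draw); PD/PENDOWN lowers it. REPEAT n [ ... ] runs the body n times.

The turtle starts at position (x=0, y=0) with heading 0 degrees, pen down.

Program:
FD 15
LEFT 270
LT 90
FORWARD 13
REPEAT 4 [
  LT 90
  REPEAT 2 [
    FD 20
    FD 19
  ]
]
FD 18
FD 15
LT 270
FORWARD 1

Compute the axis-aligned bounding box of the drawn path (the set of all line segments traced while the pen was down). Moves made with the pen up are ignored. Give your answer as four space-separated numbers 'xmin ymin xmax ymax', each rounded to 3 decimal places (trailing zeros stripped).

Executing turtle program step by step:
Start: pos=(0,0), heading=0, pen down
FD 15: (0,0) -> (15,0) [heading=0, draw]
LT 270: heading 0 -> 270
LT 90: heading 270 -> 0
FD 13: (15,0) -> (28,0) [heading=0, draw]
REPEAT 4 [
  -- iteration 1/4 --
  LT 90: heading 0 -> 90
  REPEAT 2 [
    -- iteration 1/2 --
    FD 20: (28,0) -> (28,20) [heading=90, draw]
    FD 19: (28,20) -> (28,39) [heading=90, draw]
    -- iteration 2/2 --
    FD 20: (28,39) -> (28,59) [heading=90, draw]
    FD 19: (28,59) -> (28,78) [heading=90, draw]
  ]
  -- iteration 2/4 --
  LT 90: heading 90 -> 180
  REPEAT 2 [
    -- iteration 1/2 --
    FD 20: (28,78) -> (8,78) [heading=180, draw]
    FD 19: (8,78) -> (-11,78) [heading=180, draw]
    -- iteration 2/2 --
    FD 20: (-11,78) -> (-31,78) [heading=180, draw]
    FD 19: (-31,78) -> (-50,78) [heading=180, draw]
  ]
  -- iteration 3/4 --
  LT 90: heading 180 -> 270
  REPEAT 2 [
    -- iteration 1/2 --
    FD 20: (-50,78) -> (-50,58) [heading=270, draw]
    FD 19: (-50,58) -> (-50,39) [heading=270, draw]
    -- iteration 2/2 --
    FD 20: (-50,39) -> (-50,19) [heading=270, draw]
    FD 19: (-50,19) -> (-50,0) [heading=270, draw]
  ]
  -- iteration 4/4 --
  LT 90: heading 270 -> 0
  REPEAT 2 [
    -- iteration 1/2 --
    FD 20: (-50,0) -> (-30,0) [heading=0, draw]
    FD 19: (-30,0) -> (-11,0) [heading=0, draw]
    -- iteration 2/2 --
    FD 20: (-11,0) -> (9,0) [heading=0, draw]
    FD 19: (9,0) -> (28,0) [heading=0, draw]
  ]
]
FD 18: (28,0) -> (46,0) [heading=0, draw]
FD 15: (46,0) -> (61,0) [heading=0, draw]
LT 270: heading 0 -> 270
FD 1: (61,0) -> (61,-1) [heading=270, draw]
Final: pos=(61,-1), heading=270, 21 segment(s) drawn

Segment endpoints: x in {-50, -50, -50, -50, -50, -31, -30, -11, -11, 0, 8, 9, 15, 28, 28, 28, 28, 28, 46, 61}, y in {-1, 0, 0, 0, 0, 0, 0, 0, 0, 0, 19, 20, 39, 39, 58, 59, 78, 78, 78}
xmin=-50, ymin=-1, xmax=61, ymax=78

Answer: -50 -1 61 78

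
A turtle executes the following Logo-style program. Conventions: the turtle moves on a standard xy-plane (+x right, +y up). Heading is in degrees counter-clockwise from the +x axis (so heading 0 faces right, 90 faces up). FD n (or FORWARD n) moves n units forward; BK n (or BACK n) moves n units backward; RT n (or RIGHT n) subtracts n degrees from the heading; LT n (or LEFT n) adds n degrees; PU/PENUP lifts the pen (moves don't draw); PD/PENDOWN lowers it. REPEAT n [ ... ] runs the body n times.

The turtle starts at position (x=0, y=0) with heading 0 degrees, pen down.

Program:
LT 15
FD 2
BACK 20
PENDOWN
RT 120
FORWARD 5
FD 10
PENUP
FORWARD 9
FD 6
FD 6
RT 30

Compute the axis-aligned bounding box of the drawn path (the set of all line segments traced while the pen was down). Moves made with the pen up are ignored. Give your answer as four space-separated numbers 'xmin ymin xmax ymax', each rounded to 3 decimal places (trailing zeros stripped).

Answer: -21.269 -19.148 1.932 0.518

Derivation:
Executing turtle program step by step:
Start: pos=(0,0), heading=0, pen down
LT 15: heading 0 -> 15
FD 2: (0,0) -> (1.932,0.518) [heading=15, draw]
BK 20: (1.932,0.518) -> (-17.387,-4.659) [heading=15, draw]
PD: pen down
RT 120: heading 15 -> 255
FD 5: (-17.387,-4.659) -> (-18.681,-9.488) [heading=255, draw]
FD 10: (-18.681,-9.488) -> (-21.269,-19.148) [heading=255, draw]
PU: pen up
FD 9: (-21.269,-19.148) -> (-23.598,-27.841) [heading=255, move]
FD 6: (-23.598,-27.841) -> (-25.151,-33.637) [heading=255, move]
FD 6: (-25.151,-33.637) -> (-26.704,-39.432) [heading=255, move]
RT 30: heading 255 -> 225
Final: pos=(-26.704,-39.432), heading=225, 4 segment(s) drawn

Segment endpoints: x in {-21.269, -18.681, -17.387, 0, 1.932}, y in {-19.148, -9.488, -4.659, 0, 0.518}
xmin=-21.269, ymin=-19.148, xmax=1.932, ymax=0.518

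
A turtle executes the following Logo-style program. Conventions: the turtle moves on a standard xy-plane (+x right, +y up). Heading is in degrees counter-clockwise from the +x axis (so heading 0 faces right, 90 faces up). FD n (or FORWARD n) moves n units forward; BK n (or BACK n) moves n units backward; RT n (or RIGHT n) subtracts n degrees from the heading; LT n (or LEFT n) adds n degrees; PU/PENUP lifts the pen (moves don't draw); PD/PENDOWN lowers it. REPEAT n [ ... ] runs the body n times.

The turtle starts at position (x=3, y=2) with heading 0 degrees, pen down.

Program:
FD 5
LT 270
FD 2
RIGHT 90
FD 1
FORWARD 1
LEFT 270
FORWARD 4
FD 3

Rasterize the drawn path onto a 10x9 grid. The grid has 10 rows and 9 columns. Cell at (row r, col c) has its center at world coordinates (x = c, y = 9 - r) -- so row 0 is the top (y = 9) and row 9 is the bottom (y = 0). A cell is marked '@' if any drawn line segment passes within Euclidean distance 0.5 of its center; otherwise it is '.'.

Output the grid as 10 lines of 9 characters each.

Segment 0: (3,2) -> (8,2)
Segment 1: (8,2) -> (8,0)
Segment 2: (8,0) -> (7,0)
Segment 3: (7,0) -> (6,0)
Segment 4: (6,0) -> (6,4)
Segment 5: (6,4) -> (6,7)

Answer: .........
.........
......@..
......@..
......@..
......@..
......@..
...@@@@@@
......@.@
......@@@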